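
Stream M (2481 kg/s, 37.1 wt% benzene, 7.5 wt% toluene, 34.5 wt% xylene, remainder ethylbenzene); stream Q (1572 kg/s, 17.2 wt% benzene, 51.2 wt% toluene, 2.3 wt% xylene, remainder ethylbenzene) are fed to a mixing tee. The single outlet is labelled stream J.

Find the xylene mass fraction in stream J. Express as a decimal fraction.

0.220

Total flow out = 2481 + 1572 = 4053 kg/s.
xylene in = 2481×0.345 + 1572×0.023 = 892.1 kg/s.
xylene mass fraction in J = 892.1/4053 = 0.220.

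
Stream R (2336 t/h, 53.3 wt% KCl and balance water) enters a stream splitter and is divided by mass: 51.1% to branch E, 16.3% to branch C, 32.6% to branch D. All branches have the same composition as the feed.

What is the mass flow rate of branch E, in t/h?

Branch E flow = 0.511×2336 = 1193.7 t/h.

1194 t/h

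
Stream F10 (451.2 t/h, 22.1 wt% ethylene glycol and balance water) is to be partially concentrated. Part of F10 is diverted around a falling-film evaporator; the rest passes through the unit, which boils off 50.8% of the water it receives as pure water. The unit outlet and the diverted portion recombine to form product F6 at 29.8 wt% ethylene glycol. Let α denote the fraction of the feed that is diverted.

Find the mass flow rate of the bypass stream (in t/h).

All 451.2×0.221 = 99.715 t/h of ethylene glycol reaches F6, so F6 = 99.715/0.298 = 334.61 t/h and vapour = 116.59 t/h.
The evaporator receives (1−α)·451.2 of feed at 0.779 water and removes 0.508 of that water:
0.508×0.779×(1−α)×451.2 = 116.59
(1−α) = 116.59/178.55 = 0.6529;  α = 0.3471.
Bypass flow = 0.3471×451.2 = 156.59 t/h.

156.6 t/h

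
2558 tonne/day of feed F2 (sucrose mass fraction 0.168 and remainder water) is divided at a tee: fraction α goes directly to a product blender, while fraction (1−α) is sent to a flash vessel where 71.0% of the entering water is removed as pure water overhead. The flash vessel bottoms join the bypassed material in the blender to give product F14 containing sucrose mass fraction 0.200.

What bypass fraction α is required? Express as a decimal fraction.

0.729

All 2558×0.168 = 429.74 tonne/day of sucrose reaches F14, so F14 = 429.74/0.200 = 2148.7 tonne/day and vapour = 409.28 tonne/day.
The evaporator receives (1−α)·2558 of feed at 0.832 water and removes 0.710 of that water:
0.710×0.832×(1−α)×2558 = 409.28
(1−α) = 409.28/1511.1 = 0.2709;  α = 0.7291.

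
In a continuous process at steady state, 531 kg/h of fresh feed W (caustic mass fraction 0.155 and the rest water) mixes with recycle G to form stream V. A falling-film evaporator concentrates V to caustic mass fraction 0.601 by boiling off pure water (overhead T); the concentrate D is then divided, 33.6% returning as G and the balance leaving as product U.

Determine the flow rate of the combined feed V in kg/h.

Overall caustic balance (none leaves overhead): caustic in fresh feed = caustic in product, i.e. 531×0.155 = (1−0.336)·D·0.601.
D = 82.305/(0.601×0.664) = 206.25 kg/h.
Recycle G = 0.336×206.25 = 69.298 kg/h.
Combined feed V = 531 + 69.298 = 600.3 kg/h.

600.3 kg/h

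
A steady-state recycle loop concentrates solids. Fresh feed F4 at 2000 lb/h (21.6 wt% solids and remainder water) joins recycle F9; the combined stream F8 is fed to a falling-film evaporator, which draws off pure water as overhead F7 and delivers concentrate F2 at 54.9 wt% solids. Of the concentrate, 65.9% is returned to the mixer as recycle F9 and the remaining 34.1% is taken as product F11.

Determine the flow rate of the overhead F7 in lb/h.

Overall solids balance (none leaves overhead): solids in fresh feed = solids in product, i.e. 2000×0.216 = (1−0.659)·F2·0.549.
F2 = 432/(0.549×0.341) = 2307.6 lb/h.
Recycle F9 = 0.659×2307.6 = 1520.7 lb/h.
Combined feed F8 = 2000 + 1520.7 = 3520.7 lb/h.
Overhead F7 = F8 − F2 = 3520.7 − 2307.6 = 1213.1 lb/h.

1213 lb/h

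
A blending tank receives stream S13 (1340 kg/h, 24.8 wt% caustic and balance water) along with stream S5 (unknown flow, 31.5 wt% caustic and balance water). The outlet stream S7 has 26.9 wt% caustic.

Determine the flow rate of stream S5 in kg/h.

611.7 kg/h

Let S5 be the unknown flow. Total out = 1340 + S5.
caustic balance: 332.32 + 0.315·S5 = 0.269·(1340 + S5)
(0.315 − 0.269)·S5 = 0.269×1340 − 332.32 = 28.14
S5 = 28.14 / 0.046 = 611.74 kg/h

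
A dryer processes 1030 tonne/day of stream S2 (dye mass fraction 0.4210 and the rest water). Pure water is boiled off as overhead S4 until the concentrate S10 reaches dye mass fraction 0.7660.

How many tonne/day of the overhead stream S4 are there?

dye is conserved: 1030×0.421 = 433.63 tonne/day all reports to the concentrate.
Concentrate = 433.63/(target fraction) = 566.1 tonne/day.
Overhead = 1030 − 566.1 = 463.9 tonne/day.

463.9 tonne/day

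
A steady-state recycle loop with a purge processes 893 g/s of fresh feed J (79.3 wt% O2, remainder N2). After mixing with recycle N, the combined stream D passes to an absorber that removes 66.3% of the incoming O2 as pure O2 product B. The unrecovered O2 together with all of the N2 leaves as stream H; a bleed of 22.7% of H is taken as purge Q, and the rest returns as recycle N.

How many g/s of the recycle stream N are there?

878.9 g/s

N2 enters only via J and leaves only via the purge: 893×0.207 = 0.227×(N2 in H), and the absorber passes all N2, so N2 in D = N2 in H = 814.32 g/s.
O2 in D: m_A = 893×0.793 + (1−0.227)·(1−0.663)·m_A, so m_A = 708.15/0.7395 = 957.61 g/s.
H = (1−0.663)×957.61 + 814.32 = 1137 g/s.
Recycle N = (1−0.227)×1137 = 878.93 g/s.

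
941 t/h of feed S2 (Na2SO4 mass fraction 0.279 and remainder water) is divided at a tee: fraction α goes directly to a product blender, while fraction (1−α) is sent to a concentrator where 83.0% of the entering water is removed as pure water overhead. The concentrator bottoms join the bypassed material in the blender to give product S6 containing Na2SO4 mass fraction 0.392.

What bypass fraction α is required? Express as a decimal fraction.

All 941×0.279 = 262.54 t/h of Na2SO4 reaches S6, so S6 = 262.54/0.392 = 669.74 t/h and vapour = 271.26 t/h.
The evaporator receives (1−α)·941 of feed at 0.721 water and removes 0.830 of that water:
0.830×0.721×(1−α)×941 = 271.26
(1−α) = 271.26/563.12 = 0.4817;  α = 0.5183.

0.518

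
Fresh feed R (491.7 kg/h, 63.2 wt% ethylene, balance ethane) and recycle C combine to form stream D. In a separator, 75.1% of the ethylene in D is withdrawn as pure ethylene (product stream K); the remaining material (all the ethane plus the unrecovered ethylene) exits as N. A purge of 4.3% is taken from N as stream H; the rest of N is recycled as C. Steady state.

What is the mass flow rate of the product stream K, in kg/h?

ethylene in D: m_A = 491.7×0.632 + (1−0.043)·(1−0.751)·m_A, so m_A = 310.75/0.7617 = 407.97 kg/h.
Product K = 0.751×407.97 = 306.39 kg/h.

306.4 kg/h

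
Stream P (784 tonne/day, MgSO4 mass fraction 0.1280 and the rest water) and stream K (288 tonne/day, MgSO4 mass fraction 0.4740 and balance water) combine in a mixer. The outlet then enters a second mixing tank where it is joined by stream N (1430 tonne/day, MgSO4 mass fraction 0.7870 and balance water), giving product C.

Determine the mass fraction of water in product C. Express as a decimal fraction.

0.4555

Overall, product flow = 2502 tonne/day.
water in = 784×0.872 + 288×0.526 + 1430×0.213 = 1139.7 tonne/day.
water fraction in C = 0.4555.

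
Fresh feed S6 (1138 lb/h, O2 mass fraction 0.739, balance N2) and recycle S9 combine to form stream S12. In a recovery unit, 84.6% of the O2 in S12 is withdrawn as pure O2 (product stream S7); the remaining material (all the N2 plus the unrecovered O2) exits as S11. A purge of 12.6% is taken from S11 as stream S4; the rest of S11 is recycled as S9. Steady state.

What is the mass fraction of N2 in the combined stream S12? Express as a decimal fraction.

0.708

N2 enters only via S6 and leaves only via the purge: 1138×0.261 = 0.126×(N2 in S11), and the recovery unit passes all N2, so N2 in S12 = N2 in S11 = 2357.3 lb/h.
O2 in S12: m_A = 1138×0.739 + (1−0.126)·(1−0.846)·m_A, so m_A = 840.98/0.8654 = 971.78 lb/h.
S12 = 971.78 + 2357.3 = 3329.1 lb/h.
N2 fraction in S12 = 2357.3/3329.1 = 0.708.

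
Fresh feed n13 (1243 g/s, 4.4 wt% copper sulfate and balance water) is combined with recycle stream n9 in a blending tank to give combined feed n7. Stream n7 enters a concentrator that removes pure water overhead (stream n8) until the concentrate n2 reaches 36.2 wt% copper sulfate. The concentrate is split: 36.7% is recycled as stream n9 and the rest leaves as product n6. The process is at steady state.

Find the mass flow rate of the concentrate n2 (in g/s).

238.7 g/s

Overall copper sulfate balance (none leaves overhead): copper sulfate in fresh feed = copper sulfate in product, i.e. 1243×0.044 = (1−0.367)·n2·0.362.
n2 = 54.692/(0.362×0.633) = 238.68 g/s.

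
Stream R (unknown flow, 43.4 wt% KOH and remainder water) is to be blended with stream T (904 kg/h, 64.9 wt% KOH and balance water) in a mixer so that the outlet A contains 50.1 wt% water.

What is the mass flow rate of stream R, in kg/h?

Let R be the unknown flow. Total out = 904 + R.
water balance: 317.3 + 0.566·R = 0.501·(904 + R)
(0.566 − 0.501)·R = 0.501×904 − 317.3 = 135.6
R = 135.6 / 0.065 = 2086.2 kg/h

2086 kg/h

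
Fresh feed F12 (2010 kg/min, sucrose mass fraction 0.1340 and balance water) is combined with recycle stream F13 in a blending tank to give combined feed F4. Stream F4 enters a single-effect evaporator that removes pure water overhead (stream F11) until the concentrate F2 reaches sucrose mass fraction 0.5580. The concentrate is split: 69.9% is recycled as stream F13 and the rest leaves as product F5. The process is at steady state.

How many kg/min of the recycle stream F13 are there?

Overall sucrose balance (none leaves overhead): sucrose in fresh feed = sucrose in product, i.e. 2010×0.134 = (1−0.699)·F2·0.558.
F2 = 269.34/(0.558×0.301) = 1603.6 kg/min.
Recycle F13 = 0.699×1603.6 = 1120.9 kg/min.

1121 kg/min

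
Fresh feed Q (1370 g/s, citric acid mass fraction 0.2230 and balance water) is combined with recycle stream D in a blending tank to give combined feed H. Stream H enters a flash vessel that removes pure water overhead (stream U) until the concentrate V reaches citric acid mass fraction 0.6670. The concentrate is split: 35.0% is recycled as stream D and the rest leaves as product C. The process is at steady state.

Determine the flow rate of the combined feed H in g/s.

1617 g/s

Overall citric acid balance (none leaves overhead): citric acid in fresh feed = citric acid in product, i.e. 1370×0.223 = (1−0.350)·V·0.667.
V = 305.51/(0.667×0.650) = 704.67 g/s.
Recycle D = 0.350×704.67 = 246.63 g/s.
Combined feed H = 1370 + 246.63 = 1616.6 g/s.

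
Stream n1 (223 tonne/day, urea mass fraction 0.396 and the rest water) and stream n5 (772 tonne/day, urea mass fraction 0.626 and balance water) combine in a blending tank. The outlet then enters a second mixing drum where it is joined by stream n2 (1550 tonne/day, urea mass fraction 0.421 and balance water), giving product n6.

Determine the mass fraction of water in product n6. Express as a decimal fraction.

0.519

Overall, product flow = 2545 tonne/day.
water in = 223×0.604 + 772×0.374 + 1550×0.579 = 1320.9 tonne/day.
water fraction in n6 = 0.519.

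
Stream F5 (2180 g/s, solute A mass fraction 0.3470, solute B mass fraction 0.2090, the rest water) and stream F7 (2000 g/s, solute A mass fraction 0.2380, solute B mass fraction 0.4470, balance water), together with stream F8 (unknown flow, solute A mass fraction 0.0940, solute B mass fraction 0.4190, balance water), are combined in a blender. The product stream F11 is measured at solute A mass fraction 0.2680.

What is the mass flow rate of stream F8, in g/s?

Let F8 be the unknown flow. Total out = 4180 + F8.
solute A balance: 1232.5 + 0.094·F8 = 0.268·(4180 + F8)
(0.094 − 0.268)·F8 = 0.268×4180 − 1232.5 = -112.22
F8 = -112.22 / -0.174 = 644.94 g/s

644.9 g/s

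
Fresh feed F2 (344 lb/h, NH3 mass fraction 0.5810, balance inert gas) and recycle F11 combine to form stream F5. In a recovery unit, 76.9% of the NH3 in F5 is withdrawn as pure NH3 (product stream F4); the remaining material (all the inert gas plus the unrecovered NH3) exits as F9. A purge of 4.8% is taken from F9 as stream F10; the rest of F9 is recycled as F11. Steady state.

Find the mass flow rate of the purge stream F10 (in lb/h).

147 lb/h

inert gas enters only via F2 and leaves only via the purge: 344×0.419 = 0.048×(inert gas in F9), and the recovery unit passes all inert gas, so inert gas in F5 = inert gas in F9 = 3002.8 lb/h.
NH3 in F5: m_A = 344×0.581 + (1−0.048)·(1−0.769)·m_A, so m_A = 199.86/0.7801 = 256.21 lb/h.
F9 = (1−0.769)×256.21 + 3002.8 = 3062 lb/h.
Purge F10 = 0.048×3062 = 146.98 lb/h.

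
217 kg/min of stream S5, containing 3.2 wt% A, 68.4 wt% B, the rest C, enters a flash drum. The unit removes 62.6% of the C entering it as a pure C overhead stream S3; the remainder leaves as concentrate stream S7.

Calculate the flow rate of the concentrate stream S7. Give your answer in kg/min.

C entering = 217×0.284 = 61.628 kg/min; overhead removed = 0.626×61.628 = 38.579 kg/min.
Concentrate = 217 − 38.579 = 178.42 kg/min.

178.4 kg/min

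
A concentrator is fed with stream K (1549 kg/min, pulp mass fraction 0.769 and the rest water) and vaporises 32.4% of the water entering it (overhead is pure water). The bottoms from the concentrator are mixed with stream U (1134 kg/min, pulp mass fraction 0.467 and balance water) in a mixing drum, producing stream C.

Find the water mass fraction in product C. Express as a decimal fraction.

Vapour removed = 0.324×0.231×1549 = 115.93 kg/min; concentrate = 1433.1 kg/min.
water reaching the mixer = 241.89 (from concentrate) + 1134×0.533 = 846.31 kg/min.
Product flow = 1433.1 + 1134 = 2567.1 kg/min; water fraction = 0.330.

0.330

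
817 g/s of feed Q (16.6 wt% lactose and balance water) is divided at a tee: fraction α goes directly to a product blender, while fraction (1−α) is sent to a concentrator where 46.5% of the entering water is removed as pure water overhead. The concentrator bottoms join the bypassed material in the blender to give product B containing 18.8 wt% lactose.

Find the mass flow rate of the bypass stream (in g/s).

All 817×0.166 = 135.62 g/s of lactose reaches B, so B = 135.62/0.188 = 721.39 g/s and vapour = 95.606 g/s.
The evaporator receives (1−α)·817 of feed at 0.834 water and removes 0.465 of that water:
0.465×0.834×(1−α)×817 = 95.606
(1−α) = 95.606/316.84 = 0.3017;  α = 0.6983.
Bypass flow = 0.6983×817 = 570.47 g/s.

570.5 g/s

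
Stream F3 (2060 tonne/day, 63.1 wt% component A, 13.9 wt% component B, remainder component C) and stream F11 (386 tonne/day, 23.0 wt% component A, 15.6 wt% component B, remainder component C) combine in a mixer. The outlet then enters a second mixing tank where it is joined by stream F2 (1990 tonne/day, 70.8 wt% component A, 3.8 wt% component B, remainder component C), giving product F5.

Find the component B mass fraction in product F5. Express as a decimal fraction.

0.095

Overall, product flow = 4436 tonne/day.
component B in = 2060×0.139 + 386×0.156 + 1990×0.038 = 422.18 tonne/day.
component B fraction in F5 = 0.095.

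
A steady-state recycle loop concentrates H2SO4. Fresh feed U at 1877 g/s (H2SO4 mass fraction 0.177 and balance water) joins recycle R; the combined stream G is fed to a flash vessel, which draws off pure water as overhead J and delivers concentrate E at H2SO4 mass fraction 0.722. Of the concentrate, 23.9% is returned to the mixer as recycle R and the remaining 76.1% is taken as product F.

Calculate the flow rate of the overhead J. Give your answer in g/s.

1417 g/s

Overall H2SO4 balance (none leaves overhead): H2SO4 in fresh feed = H2SO4 in product, i.e. 1877×0.177 = (1−0.239)·E·0.722.
E = 332.23/(0.722×0.761) = 604.67 g/s.
Recycle R = 0.239×604.67 = 144.52 g/s.
Combined feed G = 1877 + 144.52 = 2021.5 g/s.
Overhead J = G − E = 2021.5 − 604.67 = 1416.8 g/s.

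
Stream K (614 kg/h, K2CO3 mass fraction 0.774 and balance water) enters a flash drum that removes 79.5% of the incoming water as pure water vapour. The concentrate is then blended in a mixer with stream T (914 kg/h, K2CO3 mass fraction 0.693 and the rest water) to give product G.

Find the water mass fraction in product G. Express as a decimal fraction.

Vapour removed = 0.795×0.226×614 = 110.32 kg/h; concentrate = 503.68 kg/h.
water reaching the mixer = 28.447 (from concentrate) + 914×0.307 = 309.04 kg/h.
Product flow = 503.68 + 914 = 1417.7 kg/h; water fraction = 0.218.

0.218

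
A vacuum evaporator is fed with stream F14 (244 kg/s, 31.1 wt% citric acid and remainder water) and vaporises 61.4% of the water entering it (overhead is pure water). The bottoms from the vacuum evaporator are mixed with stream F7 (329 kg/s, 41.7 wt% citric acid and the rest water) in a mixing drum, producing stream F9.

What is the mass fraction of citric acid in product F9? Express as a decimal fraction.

0.454

Vapour removed = 0.614×0.689×244 = 103.22 kg/s; concentrate = 140.78 kg/s.
citric acid reaching the mixer = 75.884 (from concentrate) + 329×0.417 = 213.08 kg/s.
Product flow = 140.78 + 329 = 469.78 kg/s; citric acid fraction = 0.454.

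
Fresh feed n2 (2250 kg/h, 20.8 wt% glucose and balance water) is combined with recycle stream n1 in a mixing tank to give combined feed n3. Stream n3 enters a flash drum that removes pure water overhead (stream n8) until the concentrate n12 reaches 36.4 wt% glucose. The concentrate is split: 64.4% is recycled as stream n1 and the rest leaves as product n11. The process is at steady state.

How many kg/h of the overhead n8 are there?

964.3 kg/h

Overall glucose balance (none leaves overhead): glucose in fresh feed = glucose in product, i.e. 2250×0.208 = (1−0.644)·n12·0.364.
n12 = 468/(0.364×0.356) = 3611.6 kg/h.
Recycle n1 = 0.644×3611.6 = 2325.8 kg/h.
Combined feed n3 = 2250 + 2325.8 = 4575.8 kg/h.
Overhead n8 = n3 − n12 = 4575.8 − 3611.6 = 964.29 kg/h.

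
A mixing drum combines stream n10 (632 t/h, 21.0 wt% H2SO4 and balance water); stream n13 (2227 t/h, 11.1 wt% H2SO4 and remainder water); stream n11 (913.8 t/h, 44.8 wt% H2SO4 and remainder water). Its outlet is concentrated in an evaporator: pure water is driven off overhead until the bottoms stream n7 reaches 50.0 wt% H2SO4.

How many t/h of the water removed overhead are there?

2194 t/h

H2SO4 entering = 632×0.210 + 2227×0.111 + 913.8×0.448 = 789.3 t/h.
All H2SO4 reports to n7, so n7 = 789.3/0.500 = 1578.6 t/h.
Total feed = 3772.8 t/h; overhead = 3772.8 − 1578.6 = 2194.2 t/h.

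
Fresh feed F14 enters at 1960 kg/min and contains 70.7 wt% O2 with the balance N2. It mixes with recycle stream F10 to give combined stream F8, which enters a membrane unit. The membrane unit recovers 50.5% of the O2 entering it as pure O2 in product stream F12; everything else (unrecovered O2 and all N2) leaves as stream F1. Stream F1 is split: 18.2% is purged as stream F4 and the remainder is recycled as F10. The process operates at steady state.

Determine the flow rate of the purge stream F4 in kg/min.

784.1 kg/min

N2 enters only via F14 and leaves only via the purge: 1960×0.293 = 0.182×(N2 in F1), and the membrane unit passes all N2, so N2 in F8 = N2 in F1 = 3155.4 kg/min.
O2 in F8: m_A = 1960×0.707 + (1−0.182)·(1−0.505)·m_A, so m_A = 1385.7/0.5951 = 2328.6 kg/min.
F1 = (1−0.505)×2328.6 + 3155.4 = 4308 kg/min.
Purge F4 = 0.182×4308 = 784.06 kg/min.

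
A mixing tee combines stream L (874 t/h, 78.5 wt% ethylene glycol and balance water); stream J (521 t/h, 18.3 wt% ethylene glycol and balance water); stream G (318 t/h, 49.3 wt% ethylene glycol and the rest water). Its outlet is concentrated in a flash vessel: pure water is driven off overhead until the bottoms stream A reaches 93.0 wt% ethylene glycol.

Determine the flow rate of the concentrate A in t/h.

ethylene glycol entering = 874×0.785 + 521×0.183 + 318×0.493 = 938.21 t/h.
All ethylene glycol reports to A, so A = 938.21/0.930 = 1008.8 t/h.

1009 t/h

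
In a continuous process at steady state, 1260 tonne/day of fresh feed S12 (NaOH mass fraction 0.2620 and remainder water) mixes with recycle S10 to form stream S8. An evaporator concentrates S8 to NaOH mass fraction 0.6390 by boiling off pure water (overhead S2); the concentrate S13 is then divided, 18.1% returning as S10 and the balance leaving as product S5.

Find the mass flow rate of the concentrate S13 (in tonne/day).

Overall NaOH balance (none leaves overhead): NaOH in fresh feed = NaOH in product, i.e. 1260×0.262 = (1−0.181)·S13·0.639.
S13 = 330.12/(0.639×0.819) = 630.79 tonne/day.

630.8 tonne/day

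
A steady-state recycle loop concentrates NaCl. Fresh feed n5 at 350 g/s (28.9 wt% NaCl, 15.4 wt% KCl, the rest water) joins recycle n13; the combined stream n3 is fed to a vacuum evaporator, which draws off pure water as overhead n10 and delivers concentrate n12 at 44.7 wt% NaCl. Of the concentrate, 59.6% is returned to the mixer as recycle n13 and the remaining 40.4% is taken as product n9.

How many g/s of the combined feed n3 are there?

683.8 g/s

Overall NaCl balance (none leaves overhead): NaCl in fresh feed = NaCl in product, i.e. 350×0.289 = (1−0.596)·n12·0.447.
n12 = 101.15/(0.447×0.404) = 560.11 g/s.
Recycle n13 = 0.596×560.11 = 333.83 g/s.
Combined feed n3 = 350 + 333.83 = 683.83 g/s.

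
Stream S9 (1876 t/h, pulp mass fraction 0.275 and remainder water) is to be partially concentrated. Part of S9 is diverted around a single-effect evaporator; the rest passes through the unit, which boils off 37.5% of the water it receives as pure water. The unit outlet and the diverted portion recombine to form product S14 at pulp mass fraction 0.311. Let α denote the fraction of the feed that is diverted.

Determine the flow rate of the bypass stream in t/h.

All 1876×0.275 = 515.9 t/h of pulp reaches S14, so S14 = 515.9/0.311 = 1658.8 t/h and vapour = 217.16 t/h.
The evaporator receives (1−α)·1876 of feed at 0.725 water and removes 0.375 of that water:
0.375×0.725×(1−α)×1876 = 217.16
(1−α) = 217.16/510.04 = 0.4258;  α = 0.5742.
Bypass flow = 0.5742×1876 = 1077.3 t/h.

1077 t/h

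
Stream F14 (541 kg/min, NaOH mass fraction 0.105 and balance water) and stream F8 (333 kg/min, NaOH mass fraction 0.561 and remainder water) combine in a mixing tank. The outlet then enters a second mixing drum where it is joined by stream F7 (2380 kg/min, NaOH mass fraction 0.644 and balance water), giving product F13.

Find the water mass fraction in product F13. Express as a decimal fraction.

Overall, product flow = 3254 kg/min.
water in = 541×0.895 + 333×0.439 + 2380×0.356 = 1477.7 kg/min.
water fraction in F13 = 0.454.

0.454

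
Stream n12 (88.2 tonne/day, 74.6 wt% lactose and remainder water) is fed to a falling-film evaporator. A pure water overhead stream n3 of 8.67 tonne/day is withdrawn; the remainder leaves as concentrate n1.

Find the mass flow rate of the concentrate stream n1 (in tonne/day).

Concentrate = 88.2 − 8.67 = 79.53 tonne/day.

79.53 tonne/day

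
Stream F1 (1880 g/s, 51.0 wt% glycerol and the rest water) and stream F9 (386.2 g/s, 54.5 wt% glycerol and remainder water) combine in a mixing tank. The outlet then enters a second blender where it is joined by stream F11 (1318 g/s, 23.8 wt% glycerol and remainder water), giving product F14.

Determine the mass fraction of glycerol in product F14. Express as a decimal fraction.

0.414

Overall, product flow = 3584.2 g/s.
glycerol in = 1880×0.510 + 386.2×0.545 + 1318×0.238 = 1483 g/s.
glycerol fraction in F14 = 0.414.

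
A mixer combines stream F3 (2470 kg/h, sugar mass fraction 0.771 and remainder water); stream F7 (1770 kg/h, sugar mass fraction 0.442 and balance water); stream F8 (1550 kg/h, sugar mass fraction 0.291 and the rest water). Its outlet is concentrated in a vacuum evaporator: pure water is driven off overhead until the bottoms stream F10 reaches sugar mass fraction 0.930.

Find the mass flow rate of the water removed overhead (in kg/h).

sugar entering = 2470×0.771 + 1770×0.442 + 1550×0.291 = 3137.8 kg/h.
All sugar reports to F10, so F10 = 3137.8/0.930 = 3373.9 kg/h.
Total feed = 5790 kg/h; overhead = 5790 − 3373.9 = 2416.1 kg/h.

2416 kg/h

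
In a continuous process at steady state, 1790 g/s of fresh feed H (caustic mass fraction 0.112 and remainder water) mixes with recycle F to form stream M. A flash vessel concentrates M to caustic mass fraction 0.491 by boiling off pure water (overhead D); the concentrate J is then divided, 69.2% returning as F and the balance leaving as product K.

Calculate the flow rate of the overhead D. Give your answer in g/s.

Overall caustic balance (none leaves overhead): caustic in fresh feed = caustic in product, i.e. 1790×0.112 = (1−0.692)·J·0.491.
J = 200.48/(0.491×0.308) = 1325.7 g/s.
Recycle F = 0.692×1325.7 = 917.37 g/s.
Combined feed M = 1790 + 917.37 = 2707.4 g/s.
Overhead D = M − J = 2707.4 − 1325.7 = 1381.7 g/s.

1382 g/s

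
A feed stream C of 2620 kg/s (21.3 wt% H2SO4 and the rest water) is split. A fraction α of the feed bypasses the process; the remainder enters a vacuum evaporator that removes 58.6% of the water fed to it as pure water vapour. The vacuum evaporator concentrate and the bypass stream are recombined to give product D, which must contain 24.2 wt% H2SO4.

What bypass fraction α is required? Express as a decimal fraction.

All 2620×0.213 = 558.06 kg/s of H2SO4 reaches D, so D = 558.06/0.242 = 2306 kg/s and vapour = 313.97 kg/s.
The evaporator receives (1−α)·2620 of feed at 0.787 water and removes 0.586 of that water:
0.586×0.787×(1−α)×2620 = 313.97
(1−α) = 313.97/1208.3 = 0.2598;  α = 0.7402.

0.740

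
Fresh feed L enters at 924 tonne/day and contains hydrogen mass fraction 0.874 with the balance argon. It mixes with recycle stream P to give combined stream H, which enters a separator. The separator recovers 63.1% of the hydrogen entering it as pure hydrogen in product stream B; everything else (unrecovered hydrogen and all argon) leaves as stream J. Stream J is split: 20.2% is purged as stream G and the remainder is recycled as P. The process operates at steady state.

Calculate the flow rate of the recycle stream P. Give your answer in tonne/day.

argon enters only via L and leaves only via the purge: 924×0.126 = 0.202×(argon in J), and the separator passes all argon, so argon in H = argon in J = 576.36 tonne/day.
hydrogen in H: m_A = 924×0.874 + (1−0.202)·(1−0.631)·m_A, so m_A = 807.58/0.7055 = 1144.6 tonne/day.
J = (1−0.631)×1144.6 + 576.36 = 998.72 tonne/day.
Recycle P = (1−0.202)×998.72 = 796.98 tonne/day.

797 tonne/day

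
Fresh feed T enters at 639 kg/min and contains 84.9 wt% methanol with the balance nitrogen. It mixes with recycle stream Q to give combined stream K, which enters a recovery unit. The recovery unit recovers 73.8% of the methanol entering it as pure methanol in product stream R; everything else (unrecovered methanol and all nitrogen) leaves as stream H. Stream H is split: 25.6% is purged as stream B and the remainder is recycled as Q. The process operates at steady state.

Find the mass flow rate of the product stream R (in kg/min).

methanol in K: m_A = 639×0.849 + (1−0.256)·(1−0.738)·m_A, so m_A = 542.51/0.8051 = 673.87 kg/min.
Product R = 0.738×673.87 = 497.31 kg/min.

497.3 kg/min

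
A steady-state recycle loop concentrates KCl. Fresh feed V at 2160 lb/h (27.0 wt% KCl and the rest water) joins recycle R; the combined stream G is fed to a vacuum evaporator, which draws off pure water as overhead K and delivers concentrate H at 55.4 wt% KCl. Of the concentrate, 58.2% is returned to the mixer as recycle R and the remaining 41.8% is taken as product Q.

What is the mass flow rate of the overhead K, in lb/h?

Overall KCl balance (none leaves overhead): KCl in fresh feed = KCl in product, i.e. 2160×0.270 = (1−0.582)·H·0.554.
H = 583.2/(0.554×0.418) = 2518.4 lb/h.
Recycle R = 0.582×2518.4 = 1465.7 lb/h.
Combined feed G = 2160 + 1465.7 = 3625.7 lb/h.
Overhead K = G − H = 3625.7 − 2518.4 = 1107.3 lb/h.

1107 lb/h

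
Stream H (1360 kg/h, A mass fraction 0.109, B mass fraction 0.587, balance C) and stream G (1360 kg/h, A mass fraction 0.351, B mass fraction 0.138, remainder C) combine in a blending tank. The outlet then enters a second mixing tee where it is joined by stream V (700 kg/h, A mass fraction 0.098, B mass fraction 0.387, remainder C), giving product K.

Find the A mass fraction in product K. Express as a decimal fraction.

Overall, product flow = 3420 kg/h.
A in = 1360×0.109 + 1360×0.351 + 700×0.098 = 694.2 kg/h.
A fraction in K = 0.203.

0.203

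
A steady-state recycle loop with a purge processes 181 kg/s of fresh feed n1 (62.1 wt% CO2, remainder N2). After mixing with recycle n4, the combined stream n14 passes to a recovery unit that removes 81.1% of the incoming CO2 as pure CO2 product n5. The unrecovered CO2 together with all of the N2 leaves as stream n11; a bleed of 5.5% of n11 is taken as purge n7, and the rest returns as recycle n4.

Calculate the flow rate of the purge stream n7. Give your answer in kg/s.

70.02 kg/s

N2 enters only via n1 and leaves only via the purge: 181×0.379 = 0.055×(N2 in n11), and the recovery unit passes all N2, so N2 in n14 = N2 in n11 = 1247.3 kg/s.
CO2 in n14: m_A = 181×0.621 + (1−0.055)·(1−0.811)·m_A, so m_A = 112.4/0.8214 = 136.84 kg/s.
n11 = (1−0.811)×136.84 + 1247.3 = 1273.1 kg/s.
Purge n7 = 0.055×1273.1 = 70.021 kg/s.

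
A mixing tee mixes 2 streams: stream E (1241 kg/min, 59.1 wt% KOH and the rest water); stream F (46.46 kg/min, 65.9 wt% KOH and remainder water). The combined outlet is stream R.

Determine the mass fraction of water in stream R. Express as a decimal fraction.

0.407

Total flow out = 1241 + 46.46 = 1287.5 kg/min.
water in = 1241×0.409 + 46.46×0.341 = 523.41 kg/min.
water mass fraction in R = 523.41/1287.5 = 0.407.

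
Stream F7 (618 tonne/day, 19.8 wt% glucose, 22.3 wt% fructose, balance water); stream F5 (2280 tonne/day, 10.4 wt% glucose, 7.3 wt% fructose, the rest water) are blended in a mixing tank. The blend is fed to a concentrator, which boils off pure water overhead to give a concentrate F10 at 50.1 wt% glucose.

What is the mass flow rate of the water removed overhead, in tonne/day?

2180 tonne/day

glucose entering = 618×0.198 + 2280×0.104 = 359.48 tonne/day.
All glucose reports to F10, so F10 = 359.48/0.501 = 717.53 tonne/day.
Total feed = 2898 tonne/day; overhead = 2898 − 717.53 = 2180.5 tonne/day.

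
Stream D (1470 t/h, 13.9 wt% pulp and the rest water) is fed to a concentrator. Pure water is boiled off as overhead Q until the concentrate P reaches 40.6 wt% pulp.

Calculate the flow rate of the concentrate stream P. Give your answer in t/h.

503.3 t/h

pulp is conserved: 1470×0.139 = 204.33 t/h all reports to the concentrate.
Concentrate = 204.33/(target fraction) = 503.28 t/h.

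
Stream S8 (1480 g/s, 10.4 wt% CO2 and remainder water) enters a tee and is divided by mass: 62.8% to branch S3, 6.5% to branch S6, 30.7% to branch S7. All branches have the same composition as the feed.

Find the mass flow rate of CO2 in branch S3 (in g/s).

Branch S3 total = 0.628×1480 = 929.44 g/s.
CO2 in S3 = 0.104×929.44 = 96.662 g/s.

96.66 g/s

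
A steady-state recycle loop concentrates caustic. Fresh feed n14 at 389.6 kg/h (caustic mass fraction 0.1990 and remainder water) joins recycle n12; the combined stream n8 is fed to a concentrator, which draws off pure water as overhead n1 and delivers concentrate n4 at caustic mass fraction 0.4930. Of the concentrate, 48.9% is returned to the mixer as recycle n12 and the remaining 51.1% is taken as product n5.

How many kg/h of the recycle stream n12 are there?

Overall caustic balance (none leaves overhead): caustic in fresh feed = caustic in product, i.e. 389.6×0.199 = (1−0.489)·n4·0.493.
n4 = 77.53/(0.493×0.511) = 307.75 kg/h.
Recycle n12 = 0.489×307.75 = 150.49 kg/h.

150.5 kg/h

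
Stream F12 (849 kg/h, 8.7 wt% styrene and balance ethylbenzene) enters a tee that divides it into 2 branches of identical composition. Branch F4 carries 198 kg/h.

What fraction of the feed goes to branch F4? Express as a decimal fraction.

0.233

Fraction to F4 = 198/849 = 0.2332.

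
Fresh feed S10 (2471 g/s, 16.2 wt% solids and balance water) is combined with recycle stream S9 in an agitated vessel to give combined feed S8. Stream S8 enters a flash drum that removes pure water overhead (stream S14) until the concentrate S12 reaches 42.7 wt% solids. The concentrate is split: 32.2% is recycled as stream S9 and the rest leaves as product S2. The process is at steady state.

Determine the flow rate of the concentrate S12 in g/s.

Overall solids balance (none leaves overhead): solids in fresh feed = solids in product, i.e. 2471×0.162 = (1−0.322)·S12·0.427.
S12 = 400.3/(0.427×0.678) = 1382.7 g/s.

1383 g/s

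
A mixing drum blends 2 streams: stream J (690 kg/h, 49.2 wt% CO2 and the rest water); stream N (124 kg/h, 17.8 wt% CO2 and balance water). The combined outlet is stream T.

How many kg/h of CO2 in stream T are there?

CO2 out = CO2 in = 690×0.492 + 124×0.178 = 361.55 kg/h.

361.6 kg/h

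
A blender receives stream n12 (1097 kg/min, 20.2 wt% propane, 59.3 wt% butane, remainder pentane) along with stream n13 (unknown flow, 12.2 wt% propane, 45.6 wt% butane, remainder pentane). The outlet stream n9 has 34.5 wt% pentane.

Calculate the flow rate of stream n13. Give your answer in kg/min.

Let n13 be the unknown flow. Total out = 1097 + n13.
pentane balance: 224.88 + 0.422·n13 = 0.345·(1097 + n13)
(0.422 − 0.345)·n13 = 0.345×1097 − 224.88 = 153.58
n13 = 153.58 / 0.077 = 1994.5 kg/min

1995 kg/min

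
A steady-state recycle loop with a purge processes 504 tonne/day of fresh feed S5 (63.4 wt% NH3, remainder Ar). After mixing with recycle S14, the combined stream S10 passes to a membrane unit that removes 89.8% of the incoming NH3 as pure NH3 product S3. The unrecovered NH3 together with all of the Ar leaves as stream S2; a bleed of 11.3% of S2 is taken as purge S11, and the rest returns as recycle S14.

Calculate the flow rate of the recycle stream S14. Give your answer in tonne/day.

Ar enters only via S5 and leaves only via the purge: 504×0.366 = 0.113×(Ar in S2), and the membrane unit passes all Ar, so Ar in S10 = Ar in S2 = 1632.4 tonne/day.
NH3 in S10: m_A = 504×0.634 + (1−0.113)·(1−0.898)·m_A, so m_A = 319.54/0.9095 = 351.32 tonne/day.
S2 = (1−0.898)×351.32 + 1632.4 = 1668.3 tonne/day.
Recycle S14 = (1−0.113)×1668.3 = 1479.7 tonne/day.

1480 tonne/day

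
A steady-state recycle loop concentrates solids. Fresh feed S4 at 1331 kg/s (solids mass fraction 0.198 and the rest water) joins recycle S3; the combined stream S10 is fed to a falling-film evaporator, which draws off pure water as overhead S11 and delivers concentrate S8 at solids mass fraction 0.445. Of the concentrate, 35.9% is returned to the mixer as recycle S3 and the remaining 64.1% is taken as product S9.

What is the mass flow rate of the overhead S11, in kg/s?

738.8 kg/s

Overall solids balance (none leaves overhead): solids in fresh feed = solids in product, i.e. 1331×0.198 = (1−0.359)·S8·0.445.
S8 = 263.54/(0.445×0.641) = 923.9 kg/s.
Recycle S3 = 0.359×923.9 = 331.68 kg/s.
Combined feed S10 = 1331 + 331.68 = 1662.7 kg/s.
Overhead S11 = S10 − S8 = 1662.7 − 923.9 = 738.78 kg/s.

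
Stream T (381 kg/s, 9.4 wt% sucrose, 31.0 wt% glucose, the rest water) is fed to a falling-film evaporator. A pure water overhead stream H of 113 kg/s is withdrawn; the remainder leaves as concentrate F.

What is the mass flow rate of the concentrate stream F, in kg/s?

268 kg/s

Concentrate = 381 − 113 = 268 kg/s.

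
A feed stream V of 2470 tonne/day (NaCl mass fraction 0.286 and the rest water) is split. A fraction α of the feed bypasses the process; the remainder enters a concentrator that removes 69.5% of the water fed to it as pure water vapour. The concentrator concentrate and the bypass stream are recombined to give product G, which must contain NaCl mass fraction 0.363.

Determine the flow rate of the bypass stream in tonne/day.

1414 tonne/day

All 2470×0.286 = 706.42 tonne/day of NaCl reaches G, so G = 706.42/0.363 = 1946.1 tonne/day and vapour = 523.94 tonne/day.
The evaporator receives (1−α)·2470 of feed at 0.714 water and removes 0.695 of that water:
0.695×0.714×(1−α)×2470 = 523.94
(1−α) = 523.94/1225.7 = 0.4275;  α = 0.5725.
Bypass flow = 0.5725×2470 = 1414.2 tonne/day.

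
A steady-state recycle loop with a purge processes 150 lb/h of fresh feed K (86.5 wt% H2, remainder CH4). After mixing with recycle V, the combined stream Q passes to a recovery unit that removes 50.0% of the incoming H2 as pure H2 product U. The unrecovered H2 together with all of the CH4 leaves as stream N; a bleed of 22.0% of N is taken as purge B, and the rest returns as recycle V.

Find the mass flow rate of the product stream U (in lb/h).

H2 in Q: m_A = 150×0.865 + (1−0.220)·(1−0.500)·m_A, so m_A = 129.75/0.6100 = 212.7 lb/h.
Product U = 0.500×212.7 = 106.35 lb/h.

106.4 lb/h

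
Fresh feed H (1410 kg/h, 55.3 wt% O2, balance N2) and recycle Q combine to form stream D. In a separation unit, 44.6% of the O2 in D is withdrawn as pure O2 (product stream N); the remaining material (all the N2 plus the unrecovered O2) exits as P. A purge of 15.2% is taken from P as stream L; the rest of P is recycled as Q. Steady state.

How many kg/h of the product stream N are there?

655.9 kg/h

O2 in D: m_A = 1410×0.553 + (1−0.152)·(1−0.446)·m_A, so m_A = 779.73/0.5302 = 1470.6 kg/h.
Product N = 0.446×1470.6 = 655.89 kg/h.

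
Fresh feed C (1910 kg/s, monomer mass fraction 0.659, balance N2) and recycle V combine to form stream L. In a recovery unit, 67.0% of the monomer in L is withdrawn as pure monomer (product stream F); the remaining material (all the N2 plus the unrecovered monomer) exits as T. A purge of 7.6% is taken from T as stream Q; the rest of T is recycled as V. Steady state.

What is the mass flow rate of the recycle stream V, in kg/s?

N2 enters only via C and leaves only via the purge: 1910×0.341 = 0.076×(N2 in T), and the recovery unit passes all N2, so N2 in L = N2 in T = 8569.9 kg/s.
monomer in L: m_A = 1910×0.659 + (1−0.076)·(1−0.670)·m_A, so m_A = 1258.7/0.6951 = 1810.9 kg/s.
T = (1−0.670)×1810.9 + 8569.9 = 9167.5 kg/s.
Recycle V = (1−0.076)×9167.5 = 8470.7 kg/s.

8471 kg/s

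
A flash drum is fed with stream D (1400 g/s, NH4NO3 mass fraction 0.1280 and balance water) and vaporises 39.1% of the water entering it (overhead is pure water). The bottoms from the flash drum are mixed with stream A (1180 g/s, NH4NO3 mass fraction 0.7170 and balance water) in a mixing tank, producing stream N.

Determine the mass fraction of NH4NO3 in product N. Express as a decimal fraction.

Vapour removed = 0.391×0.872×1400 = 477.33 g/s; concentrate = 922.67 g/s.
NH4NO3 reaching the mixer = 179.2 (from concentrate) + 1180×0.717 = 1025.3 g/s.
Product flow = 922.67 + 1180 = 2102.7 g/s; NH4NO3 fraction = 0.4876.

0.4876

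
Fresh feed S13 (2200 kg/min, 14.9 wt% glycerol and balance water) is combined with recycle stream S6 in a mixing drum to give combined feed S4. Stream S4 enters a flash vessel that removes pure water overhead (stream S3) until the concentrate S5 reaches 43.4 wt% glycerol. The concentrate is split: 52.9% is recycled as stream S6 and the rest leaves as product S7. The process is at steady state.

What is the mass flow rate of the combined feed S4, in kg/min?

Overall glycerol balance (none leaves overhead): glycerol in fresh feed = glycerol in product, i.e. 2200×0.149 = (1−0.529)·S5·0.434.
S5 = 327.8/(0.434×0.471) = 1603.6 kg/min.
Recycle S6 = 0.529×1603.6 = 848.31 kg/min.
Combined feed S4 = 2200 + 848.31 = 3048.3 kg/min.

3048 kg/min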